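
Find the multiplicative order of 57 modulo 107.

53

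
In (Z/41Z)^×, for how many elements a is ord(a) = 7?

φ(41) = 41 − 1 = 40 = 2^3 · 5.
Since (Z/41Z)^× is cyclic of order 40, the number of elements of order d is φ(d) when d | 40 and 0 otherwise.
7 does not divide 40, so no element of (Z/41Z)^× has order 7.

0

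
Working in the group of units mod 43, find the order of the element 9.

The order of 9 must divide φ(43) = 43 − 1 = 42 = 2 · 3 · 7.
Divisors of 42: 1, 2, 3, 6, 7, 14, 21, 42.
Test each divisor d:
9^1 ≡ 9 (mod 43)
9^2 ≡ 38 (mod 43)
9^3 ≡ 41 (mod 43)
9^6 ≡ 4 (mod 43)
9^7 ≡ 36 (mod 43)
9^14 ≡ 6 (mod 43)
9^21 ≡ 1 (mod 43) ✓
Hence ord(9) = 21.

21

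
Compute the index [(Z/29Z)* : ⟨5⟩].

2

By Lagrange's theorem, ord_29(5) divides φ(29) = 29 − 1 = 28 = 2^2 · 7.
Divisors of 28: 1, 2, 4, 7, 14, 28.
Test each divisor d:
5^1 ≡ 5
5^2 ≡ 25
5^4 ≡ 16
5^7 ≡ 28
5^14 ≡ 1
So ord_29(5) = 14, hence |⟨5⟩| = 14.
Index = |(Z/29Z)^×| / |⟨5⟩| = 28 / 14 = 2.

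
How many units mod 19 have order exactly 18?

6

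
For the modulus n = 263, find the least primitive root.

5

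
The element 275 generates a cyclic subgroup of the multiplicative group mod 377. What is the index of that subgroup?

4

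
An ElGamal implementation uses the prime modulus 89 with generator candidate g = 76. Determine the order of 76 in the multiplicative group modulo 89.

Since 76 ∈ (Z/89Z)^×, its order divides φ(89) = 89 − 1 = 88 = 2^3 · 11.
Divisors of 88: 1, 2, 4, 8, 11, 22, 44, 88.
Check 76^d mod 89 for each divisor in increasing order:
76^1 ≡ 76 (mod 89)
76^2 ≡ 80 (mod 89)
76^4 ≡ 81 (mod 89)
76^8 ≡ 64 (mod 89)
76^11 ≡ 12 (mod 89)
76^22 ≡ 55 (mod 89)
76^44 ≡ 88 (mod 89)
76^88 ≡ 1 (mod 89) ✓
The smallest such exponent is 88, so the order of 76 is 88.

88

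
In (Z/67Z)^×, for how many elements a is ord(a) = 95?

0

φ(67) = 67 − 1 = 66 = 2 · 3 · 11.
Since (Z/67Z)^× is cyclic of order 66, the number of elements of order d is φ(d) when d | 66 and 0 otherwise.
95 does not divide 66, so no element of (Z/67Z)^× has order 95.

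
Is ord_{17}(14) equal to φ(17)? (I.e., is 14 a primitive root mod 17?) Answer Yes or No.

Yes

φ(17) = 17 − 1 = 16 = 2^4.
An element g generates (Z/17Z)^× iff g^(16/q) ≢ 1 (mod 17) for each prime q ∈ {2}.
14^8 ≡ 16 (mod 17)  [q = 2: ≢ 1 ✓]
Every test exponent gives a nontrivial residue, hence 14 generates the full group.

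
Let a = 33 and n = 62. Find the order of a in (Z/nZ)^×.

The order of 33 must divide φ(62) = φ(2)·φ(31) = 1·30 = 30 = 2 · 3 · 5.
Divisors of 30: 1, 2, 3, 5, 6, 10, 15, 30.
Evaluate successive powers at the divisors of 30:
33^1 ≡ 33 (mod 62)
33^2 ≡ 35 (mod 62)
33^3 ≡ 39 (mod 62)
33^5 ≡ 1 (mod 62) ✓
So ord_62(33) = 5.

5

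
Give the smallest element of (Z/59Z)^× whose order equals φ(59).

φ(59) = 59 − 1 = 58 = 2 · 29.
Test candidates g = 2, 3, … against the prime factors q ∈ {2, 29} of φ(59): g is a generator iff g^(58/q) ≢ 1 for every such q.
g = 2: 2^29 ≡ 58; 2^2 ≡ 4 — none is 1, so 2 is a primitive root.
The smallest primitive root modulo 59 is 2.

2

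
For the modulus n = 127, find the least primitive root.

3

φ(127) = 127 − 1 = 126 = 2 · 3^2 · 7.
g is a primitive root iff g^(126/q) ≢ 1 (mod 127) for each prime q ∈ {2, 3, 7}.
g = 2: 2^63 ≡ 1 — hits 1, so not a primitive root.
g = 3: 3^63 ≡ 126; 3^42 ≡ 107; 3^18 ≡ 4 — none is 1, so 3 is a primitive root.
Hence the least primitive root of 127 is 3.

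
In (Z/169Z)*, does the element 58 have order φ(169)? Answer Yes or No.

Yes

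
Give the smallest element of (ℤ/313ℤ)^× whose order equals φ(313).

10

φ(313) = 313 − 1 = 312 = 2^3 · 3 · 13.
g is a primitive root iff g^(312/q) ≢ 1 (mod 313) for each prime q ∈ {2, 3, 13}.
g = 2: 2^156 ≡ 1 — hits 1, so not a primitive root.
g = 3: 3^156 ≡ 1 — hits 1, so not a primitive root.
g = 4: 4^156 ≡ 1 — hits 1, so not a primitive root.
g = 5: 5^156 ≡ 312; 5^104 ≡ 1 — hits 1, so not a primitive root.
g = 6: 6^156 ≡ 1 — hits 1, so not a primitive root.
g = 7: 7^156 ≡ 312; 7^104 ≡ 1 — hits 1, so not a primitive root.
g = 8: 8^156 ≡ 1 — hits 1, so not a primitive root.
g = 9: 9^156 ≡ 1 — hits 1, so not a primitive root.
g = 10: 10^156 ≡ 312; 10^104 ≡ 214; 10^24 ≡ 103 — none is 1, so 10 is a primitive root.
So 10 is the smallest generator of (Z/313Z)^×.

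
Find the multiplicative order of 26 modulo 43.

42

ord(26) | φ(43) = 43 − 1 = 42 = 2 · 3 · 7.
Divisors of 42: 1, 2, 3, 6, 7, 14, 21, 42.
Compute 26^d (mod 43) for the divisors d until we hit 1:
26^1 ≡ 26 (mod 43)
26^2 ≡ 31 (mod 43)
26^3 ≡ 32 (mod 43)
26^6 ≡ 35 (mod 43)
26^7 ≡ 7 (mod 43)
26^14 ≡ 6 (mod 43)
26^21 ≡ 42 (mod 43)
26^42 ≡ 1 (mod 43) ✓
So ord_43(26) = 42.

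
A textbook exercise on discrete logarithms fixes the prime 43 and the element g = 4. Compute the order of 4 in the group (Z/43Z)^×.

By Lagrange's theorem, ord_43(4) divides φ(43) = 43 − 1 = 42 = 2 · 3 · 7.
Divisors of 42: 1, 2, 3, 6, 7, 14, 21, 42.
Test each divisor d:
4^1 ≡ 4 (mod 43)
4^2 ≡ 16 (mod 43)
4^3 ≡ 21 (mod 43)
4^6 ≡ 11 (mod 43)
4^7 ≡ 1 (mod 43) ✓
Therefore the multiplicative order of 4 modulo 43 is 7.

7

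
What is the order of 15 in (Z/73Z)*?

72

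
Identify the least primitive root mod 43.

3

φ(43) = 43 − 1 = 42 = 2 · 3 · 7.
g is a primitive root iff g^(42/q) ≢ 1 (mod 43) for each prime q ∈ {2, 3, 7}.
g = 2: 2^21 ≡ 42; 2^14 ≡ 1 — hits 1, so not a primitive root.
g = 3: 3^21 ≡ 42; 3^14 ≡ 36; 3^6 ≡ 41 — none is 1, so 3 is a primitive root.
Hence the least primitive root of 43 is 3.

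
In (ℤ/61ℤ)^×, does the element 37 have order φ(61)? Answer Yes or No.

φ(61) = 61 − 1 = 60 = 2^2 · 3 · 5.
An element g generates (Z/61Z)^× iff g^(60/q) ≢ 1 (mod 61) for each prime q ∈ {2, 3, 5}.
37^30 ≡ 60 (mod 61)  [q = 2: ≢ 1 ✓]
37^20 ≡ 1 (mod 61)  [q = 3: ≡ 1 ✗]
37^12 ≡ 34 (mod 61)  [q = 5: ≢ 1 ✓]
37^20 ≡ 1 shows ord(37) | 20, strictly less than φ(61); not a primitive root.

No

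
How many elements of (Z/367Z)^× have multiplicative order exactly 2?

1

φ(367) = 367 − 1 = 366 = 2 · 3 · 61.
(Z/367Z)^× is cyclic (|G| = 366); a cyclic group of order m has exactly φ(d) elements of each order d | m, and none otherwise.
2 | 366, and φ(2) = 2 − 1 = 1.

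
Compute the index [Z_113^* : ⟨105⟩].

By Lagrange's theorem, ord_113(105) divides φ(113) = 113 − 1 = 112 = 2^4 · 7.
Divisors of 112: 1, 2, 4, 7, 8, 14, 16, 28, 56, 112.
Evaluate successive powers at the divisors of 112:
105^1 ≡ 105 (mod 113)
105^2 ≡ 64 (mod 113)
105^4 ≡ 28 (mod 113)
105^7 ≡ 15 (mod 113)
105^8 ≡ 106 (mod 113)
105^14 ≡ 112 (mod 113)
105^16 ≡ 49 (mod 113)
105^28 ≡ 1 (mod 113) ✓
The order of 105 is 28, so the subgroup it generates has 28 elements.
The index is φ(113) / ord(105) = 112 / 28 = 4.

4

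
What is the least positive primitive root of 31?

φ(31) = 31 − 1 = 30 = 2 · 3 · 5.
Test candidates g = 2, 3, … against the prime factors q ∈ {2, 3, 5} of φ(31): g is a generator iff g^(30/q) ≢ 1 for every such q.
g = 2: 2^15 ≡ 1 — hits 1, so not a primitive root.
g = 3: 3^15 ≡ 30; 3^10 ≡ 25; 3^6 ≡ 16 — none is 1, so 3 is a primitive root.
Hence the least primitive root of 31 is 3.

3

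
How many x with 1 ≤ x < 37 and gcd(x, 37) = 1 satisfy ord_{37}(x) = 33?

φ(37) = 37 − 1 = 36 = 2^2 · 3^2.
In a cyclic group of order 36, there are φ(d) elements of order d for each divisor d of 36, and zero for non-divisors.
Here 36 is not a multiple of 33, so there are no elements of order 33.

0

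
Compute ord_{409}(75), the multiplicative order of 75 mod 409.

204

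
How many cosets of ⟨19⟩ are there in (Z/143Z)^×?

2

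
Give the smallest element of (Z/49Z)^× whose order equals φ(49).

3

φ(49) = φ(7^2) = 7·(7−1) = 42 = 2 · 3 · 7.
g is a primitive root iff g^(42/q) ≢ 1 (mod 49) for each prime q ∈ {2, 3, 7}.
g = 2: 2^21 ≡ 1 — hits 1, so not a primitive root.
g = 3: 3^21 ≡ 48; 3^14 ≡ 30; 3^6 ≡ 43 — none is 1, so 3 is a primitive root.
So 3 is the smallest generator of (Z/49Z)^×.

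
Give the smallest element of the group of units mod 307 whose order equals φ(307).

5

φ(307) = 307 − 1 = 306 = 2 · 3^2 · 17.
Test candidates g = 2, 3, … against the prime factors q ∈ {2, 3, 17} of φ(307): g is a generator iff g^(306/q) ≢ 1 for every such q.
g = 2: 2^153 ≡ 306; 2^102 ≡ 1 — hits 1, so not a primitive root.
g = 3: 3^153 ≡ 306; 3^102 ≡ 1 — hits 1, so not a primitive root.
g = 4: 4^153 ≡ 1 — hits 1, so not a primitive root.
g = 5: 5^153 ≡ 306; 5^102 ≡ 289; 5^18 ≡ 81 — none is 1, so 5 is a primitive root.
So 5 is the smallest generator of (Z/307Z)^×.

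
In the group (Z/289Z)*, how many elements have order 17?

16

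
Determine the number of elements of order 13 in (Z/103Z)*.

φ(103) = 103 − 1 = 102 = 2 · 3 · 17.
In a cyclic group of order 102, there are φ(d) elements of order d for each divisor d of 102, and zero for non-divisors.
Since 13 ∤ 102, the count is 0.

0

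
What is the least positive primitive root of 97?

φ(97) = 97 − 1 = 96 = 2^5 · 3.
g is a primitive root iff g^(96/q) ≢ 1 (mod 97) for each prime q ∈ {2, 3}.
g = 2: 2^48 ≡ 1 — hits 1, so not a primitive root.
g = 3: 3^48 ≡ 1 — hits 1, so not a primitive root.
g = 4: 4^48 ≡ 1 — hits 1, so not a primitive root.
g = 5: 5^48 ≡ 96; 5^32 ≡ 35 — none is 1, so 5 is a primitive root.
So 5 is the smallest generator of (Z/97Z)^×.

5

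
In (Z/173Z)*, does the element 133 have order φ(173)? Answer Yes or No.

φ(173) = 173 − 1 = 172 = 2^2 · 43.
It suffices to check that the order of 133 is not a proper divisor of 172: compute 133^(172/q) for q ∈ {2, 43}.
133^86 ≡ 1 (mod 173)  [q = 2: ≡ 1 ✗]
133^4 ≡ 119 (mod 173)  [q = 43: ≢ 1 ✓]
The check at q = 2 fails, so 133 generates a proper subgroup.

No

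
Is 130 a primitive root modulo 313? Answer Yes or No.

Yes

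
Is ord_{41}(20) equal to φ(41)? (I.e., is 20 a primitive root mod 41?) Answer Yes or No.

φ(41) = 41 − 1 = 40 = 2^3 · 5.
20 is a primitive root mod 41 iff 20^(φ(41)/q) ≢ 1 for every prime q | φ(41), i.e. q ∈ {2, 5}.
20^20 ≡ 1 (mod 41)  [q = 2: ≡ 1 ✗]
20^8 ≡ 37 (mod 41)  [q = 5: ≢ 1 ✓]
Since 20^20 ≡ 1, the order of 20 divides 20 < 40, so 20 is not a primitive root.

No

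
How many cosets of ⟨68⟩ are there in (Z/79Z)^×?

Since 68 ∈ (Z/79Z)^×, its order divides φ(79) = 79 − 1 = 78 = 2 · 3 · 13.
Divisors of 78: 1, 2, 3, 6, 13, 26, 39, 78.
Check 68^d mod 79 for each divisor in increasing order:
68^1 ≡ 68 (mod 79)
68^2 ≡ 42 (mod 79)
68^3 ≡ 12 (mod 79)
68^6 ≡ 65 (mod 79)
68^13 ≡ 56 (mod 79)
68^26 ≡ 55 (mod 79)
68^39 ≡ 78 (mod 79)
68^78 ≡ 1 (mod 79) ✓
Thus |⟨68⟩| = ord(68) = 78.
The index is φ(79) / ord(68) = 78 / 78 = 1.

1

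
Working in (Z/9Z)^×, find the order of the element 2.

6

By Lagrange's theorem, ord_9(2) divides φ(9) = φ(3^2) = 3·(3−1) = 6 = 2 · 3.
Divisors of 6: 1, 2, 3, 6.
Check 2^d mod 9 for each divisor in increasing order:
2^1 ≡ 2 (mod 9)
2^2 ≡ 4 (mod 9)
2^3 ≡ 8 (mod 9)
2^6 ≡ 1 (mod 9) ✓
Hence ord(2) = 6.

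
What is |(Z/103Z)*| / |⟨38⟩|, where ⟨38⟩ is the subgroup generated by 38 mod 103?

The order of 38 must divide φ(103) = 103 − 1 = 102 = 2 · 3 · 17.
Divisors of 102: 1, 2, 3, 6, 17, 34, 51, 102.
Evaluate successive powers at the divisors of 102:
38^1 ≡ 38 (mod 103)
38^2 ≡ 2 (mod 103)
38^3 ≡ 76 (mod 103)
38^6 ≡ 8 (mod 103)
38^17 ≡ 46 (mod 103)
38^34 ≡ 56 (mod 103)
38^51 ≡ 1 (mod 103) ✓
So ord_103(38) = 51, hence |⟨38⟩| = 51.
The index is φ(103) / ord(38) = 102 / 51 = 2.

2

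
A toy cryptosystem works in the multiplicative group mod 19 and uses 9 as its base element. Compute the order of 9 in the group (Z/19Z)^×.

Since 9 ∈ (Z/19Z)^×, its order divides φ(19) = 19 − 1 = 18 = 2 · 3^2.
Divisors of 18: 1, 2, 3, 6, 9, 18.
Check 9^d mod 19 for each divisor in increasing order:
9^1 ≡ 9 (mod 19)
9^2 ≡ 5 (mod 19)
9^3 ≡ 7 (mod 19)
9^6 ≡ 11 (mod 19)
9^9 ≡ 1 (mod 19) ✓
So ord_19(9) = 9.

9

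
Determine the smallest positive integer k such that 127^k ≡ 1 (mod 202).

100

ord(127) | φ(202) = φ(2)·φ(101) = 1·100 = 100 = 2^2 · 5^2.
Divisors of 100: 1, 2, 4, 5, 10, 20, 25, 50, 100.
Test each divisor d:
127^1 ≡ 127 (mod 202)
127^2 ≡ 171 (mod 202)
127^4 ≡ 153 (mod 202)
127^5 ≡ 39 (mod 202)
127^10 ≡ 107 (mod 202)
127^20 ≡ 137 (mod 202)
127^25 ≡ 91 (mod 202)
127^50 ≡ 201 (mod 202)
127^100 ≡ 1 (mod 202) ✓
Therefore the multiplicative order of 127 modulo 202 is 100.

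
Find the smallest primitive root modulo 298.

3

φ(298) = φ(2)·φ(149) = 1·148 = 148 = 2^2 · 37.
Test candidates g = 2, 3, … against the prime factors q ∈ {2, 37} of φ(298): g is a generator iff g^(148/q) ≢ 1 for every such q.
g = 2: gcd(2, 298) = 2 > 1, not a unit — skip.
g = 3: 3^74 ≡ 297; 3^4 ≡ 81 — none is 1, so 3 is a primitive root.
Hence the least primitive root of 298 is 3.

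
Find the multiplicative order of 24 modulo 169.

ord(24) | φ(169) = φ(13^2) = 13·(13−1) = 156 = 2^2 · 3 · 13.
Divisors of 156: 1, 2, 3, 4, 6, 12, 13, 26, 39, 52, 78, 156.
Test each divisor d:
24^1 ≡ 24 (mod 169)
24^2 ≡ 69 (mod 169)
24^3 ≡ 135 (mod 169)
24^4 ≡ 29 (mod 169)
24^6 ≡ 142 (mod 169)
24^12 ≡ 53 (mod 169)
24^13 ≡ 89 (mod 169)
24^26 ≡ 147 (mod 169)
24^39 ≡ 70 (mod 169)
24^52 ≡ 146 (mod 169)
24^78 ≡ 168 (mod 169)
24^156 ≡ 1 (mod 169) ✓
Therefore the multiplicative order of 24 modulo 169 is 156.

156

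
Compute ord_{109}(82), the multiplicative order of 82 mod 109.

Since 82 ∈ (Z/109Z)^×, its order divides φ(109) = 109 − 1 = 108 = 2^2 · 3^3.
Divisors of 108: 1, 2, 3, 4, 6, 9, 12, 18, 27, 36, 54, 108.
Compute 82^d (mod 109) for the divisors d until we hit 1:
82^1 ≡ 82
82^2 ≡ 75
82^3 ≡ 46
82^4 ≡ 66
82^6 ≡ 45
82^9 ≡ 108
82^12 ≡ 63
82^18 ≡ 1
Hence ord(82) = 18.

18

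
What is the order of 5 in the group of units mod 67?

22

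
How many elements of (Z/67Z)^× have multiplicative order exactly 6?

2

φ(67) = 67 − 1 = 66 = 2 · 3 · 11.
(Z/67Z)^× is cyclic (|G| = 66); a cyclic group of order m has exactly φ(d) elements of each order d | m, and none otherwise.
6 = 2 · 3 divides 66, and φ(6) = 2.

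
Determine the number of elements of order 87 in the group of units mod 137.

φ(137) = 137 − 1 = 136 = 2^3 · 17.
Since (Z/137Z)^× is cyclic of order 136, the number of elements of order d is φ(d) when d | 136 and 0 otherwise.
87 does not divide 136, so no element of (Z/137Z)^× has order 87.

0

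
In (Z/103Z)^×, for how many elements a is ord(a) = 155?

0

φ(103) = 103 − 1 = 102 = 2 · 3 · 17.
Since (Z/103Z)^× is cyclic of order 102, the number of elements of order d is φ(d) when d | 102 and 0 otherwise.
Since 155 ∤ 102, the count is 0.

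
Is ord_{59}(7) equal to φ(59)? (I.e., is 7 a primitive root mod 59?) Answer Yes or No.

No

φ(59) = 59 − 1 = 58 = 2 · 29.
Test 7^(58/q) mod 59 for each prime factor q of 58:
7^29 ≡ 1 (mod 59)  [q = 2: ≡ 1 ✗]
7^2 ≡ 49 (mod 59)  [q = 29: ≢ 1 ✓]
Since 7^29 ≡ 1, the order of 7 divides 29 < 58, so 7 is not a primitive root.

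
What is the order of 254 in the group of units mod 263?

ord(254) | φ(263) = 263 − 1 = 262 = 2 · 131.
Divisors of 262: 1, 2, 131, 262.
Compute 254^d (mod 263) for the divisors d until we hit 1:
254^1 ≡ 254
254^2 ≡ 81
254^131 ≡ 262
254^262 ≡ 1
Therefore the multiplicative order of 254 modulo 263 is 262.

262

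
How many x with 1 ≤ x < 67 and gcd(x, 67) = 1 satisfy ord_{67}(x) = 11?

10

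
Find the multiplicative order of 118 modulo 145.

By Lagrange's theorem, ord_145(118) divides φ(145) = φ(5·29) = (5−1)·(29−1) = 4·28 = 112 = 2^4 · 7.
Divisors of 112: 1, 2, 4, 7, 8, 14, 16, 28, 56, 112.
Evaluate successive powers at the divisors of 112:
118^1 ≡ 118
118^2 ≡ 4
118^4 ≡ 16
118^7 ≡ 12
118^8 ≡ 111
118^14 ≡ 144
118^16 ≡ 141
118^28 ≡ 1
Hence ord(118) = 28.

28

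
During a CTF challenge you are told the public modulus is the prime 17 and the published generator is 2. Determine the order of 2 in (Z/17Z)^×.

8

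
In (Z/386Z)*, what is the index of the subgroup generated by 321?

2

ord(321) | φ(386) = φ(2)·φ(193) = 1·192 = 192 = 2^6 · 3.
Divisors of 192: 1, 2, 3, 4, 6, 8, 12, 16, 24, 32, 48, 64, 96, 192.
Compute 321^d (mod 386) for the divisors d until we hit 1:
321^1 ≡ 321 (mod 386)
321^2 ≡ 365 (mod 386)
321^3 ≡ 207 (mod 386)
321^4 ≡ 55 (mod 386)
321^6 ≡ 3 (mod 386)
321^8 ≡ 323 (mod 386)
321^12 ≡ 9 (mod 386)
321^16 ≡ 109 (mod 386)
321^24 ≡ 81 (mod 386)
321^32 ≡ 301 (mod 386)
321^48 ≡ 385 (mod 386)
321^64 ≡ 277 (mod 386)
321^96 ≡ 1 (mod 386) ✓
Thus |⟨321⟩| = ord(321) = 96.
The index is φ(386) / ord(321) = 192 / 96 = 2.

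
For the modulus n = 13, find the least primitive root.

2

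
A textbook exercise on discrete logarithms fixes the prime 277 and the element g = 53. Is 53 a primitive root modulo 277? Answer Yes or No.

φ(277) = 277 − 1 = 276 = 2^2 · 3 · 23.
Test 53^(276/q) mod 277 for each prime factor q of 276:
53^138 ≡ 276 (mod 277)  [q = 2: ≢ 1 ✓]
53^92 ≡ 116 (mod 277)  [q = 3: ≢ 1 ✓]
53^12 ≡ 19 (mod 277)  [q = 23: ≢ 1 ✓]
Every test exponent gives a nontrivial residue, hence 53 generates the full group.

Yes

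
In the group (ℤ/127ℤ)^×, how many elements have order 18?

6

φ(127) = 127 − 1 = 126 = 2 · 3^2 · 7.
Since (Z/127Z)^× is cyclic of order 126, the number of elements of order d is φ(d) when d | 126 and 0 otherwise.
18 = 2 · 3^2 divides 126, and φ(18) = 6.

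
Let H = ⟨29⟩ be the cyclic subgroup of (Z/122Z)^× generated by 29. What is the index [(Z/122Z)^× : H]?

5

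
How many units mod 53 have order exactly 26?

12

φ(53) = 53 − 1 = 52 = 2^2 · 13.
(Z/53Z)^× is cyclic (|G| = 52); a cyclic group of order m has exactly φ(d) elements of each order d | m, and none otherwise.
26 = 2 · 13 divides 52, and φ(26) = 12.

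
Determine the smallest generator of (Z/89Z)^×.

3

φ(89) = 89 − 1 = 88 = 2^3 · 11.
g is a primitive root iff g^(88/q) ≢ 1 (mod 89) for each prime q ∈ {2, 11}.
g = 2: 2^44 ≡ 1 — hits 1, so not a primitive root.
g = 3: 3^44 ≡ 88; 3^8 ≡ 64 — none is 1, so 3 is a primitive root.
Hence the least primitive root of 89 is 3.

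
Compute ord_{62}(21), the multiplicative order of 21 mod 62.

30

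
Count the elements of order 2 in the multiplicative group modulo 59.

φ(59) = 59 − 1 = 58 = 2 · 29.
In a cyclic group of order 58, there are φ(d) elements of order d for each divisor d of 58, and zero for non-divisors.
2 | 58, and φ(2) = 2 − 1 = 1.

1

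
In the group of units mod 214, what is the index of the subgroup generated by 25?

The order of 25 must divide φ(214) = φ(2)·φ(107) = 1·106 = 106 = 2 · 53.
Divisors of 106: 1, 2, 53, 106.
Test each divisor d:
25^1 ≡ 25 (mod 214)
25^2 ≡ 197 (mod 214)
25^53 ≡ 1 (mod 214) ✓
So ord_214(25) = 53, hence |⟨25⟩| = 53.
[(Z/214Z)^× : ⟨25⟩] = 106/53 = 2.

2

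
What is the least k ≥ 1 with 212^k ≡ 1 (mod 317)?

79

Since 212 ∈ (Z/317Z)^×, its order divides φ(317) = 317 − 1 = 316 = 2^2 · 79.
Divisors of 316: 1, 2, 4, 79, 158, 316.
Check 212^d mod 317 for each divisor in increasing order:
212^1 ≡ 212
212^2 ≡ 247
212^4 ≡ 145
212^79 ≡ 1
So ord_317(212) = 79.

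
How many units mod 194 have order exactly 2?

φ(194) = φ(2)·φ(97) = 1·96 = 96 = 2^5 · 3.
(Z/194Z)^× is cyclic (|G| = 96); a cyclic group of order m has exactly φ(d) elements of each order d | m, and none otherwise.
2 | 96, and φ(2) = 2 − 1 = 1.

1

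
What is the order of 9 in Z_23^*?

ord(9) | φ(23) = 23 − 1 = 22 = 2 · 11.
Divisors of 22: 1, 2, 11, 22.
Compute 9^d (mod 23) for the divisors d until we hit 1:
9^1 ≡ 9 (mod 23)
9^2 ≡ 12 (mod 23)
9^11 ≡ 1 (mod 23) ✓
Therefore the multiplicative order of 9 modulo 23 is 11.

11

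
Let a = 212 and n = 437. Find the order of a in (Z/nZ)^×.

198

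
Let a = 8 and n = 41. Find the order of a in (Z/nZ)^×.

20

ord(8) | φ(41) = 41 − 1 = 40 = 2^3 · 5.
Divisors of 40: 1, 2, 4, 5, 8, 10, 20, 40.
Test each divisor d:
8^1 ≡ 8 (mod 41)
8^2 ≡ 23 (mod 41)
8^4 ≡ 37 (mod 41)
8^5 ≡ 9 (mod 41)
8^8 ≡ 16 (mod 41)
8^10 ≡ 40 (mod 41)
8^20 ≡ 1 (mod 41) ✓
So ord_41(8) = 20.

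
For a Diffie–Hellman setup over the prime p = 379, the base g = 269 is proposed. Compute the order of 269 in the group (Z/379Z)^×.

378

Since 269 ∈ (Z/379Z)^×, its order divides φ(379) = 379 − 1 = 378 = 2 · 3^3 · 7.
Divisors of 378: 1, 2, 3, 6, 7, 9, 14, 18, 21, 27, 42, 54, 63, 126, 189, 378.
Test each divisor d:
269^1 ≡ 269 (mod 379)
269^2 ≡ 351 (mod 379)
269^3 ≡ 48 (mod 379)
269^6 ≡ 30 (mod 379)
269^7 ≡ 111 (mod 379)
269^9 ≡ 303 (mod 379)
269^14 ≡ 193 (mod 379)
269^18 ≡ 91 (mod 379)
269^21 ≡ 199 (mod 379)
269^27 ≡ 285 (mod 379)
269^42 ≡ 185 (mod 379)
269^54 ≡ 119 (mod 379)
269^63 ≡ 52 (mod 379)
269^126 ≡ 51 (mod 379)
269^189 ≡ 378 (mod 379)
269^378 ≡ 1 (mod 379) ✓
So ord_379(269) = 378.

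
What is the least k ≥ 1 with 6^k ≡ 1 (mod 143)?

The order of 6 must divide φ(143) = φ(11·13) = (11−1)·(13−1) = 10·12 = 120 = 2^3 · 3 · 5.
Divisors of 120: 1, 2, 3, 4, 5, 6, 8, 10, 12, 15, 20, 24, 30, 40, 60, 120.
Evaluate successive powers at the divisors of 120:
6^1 ≡ 6 (mod 143)
6^2 ≡ 36 (mod 143)
6^3 ≡ 73 (mod 143)
6^4 ≡ 9 (mod 143)
6^5 ≡ 54 (mod 143)
6^6 ≡ 38 (mod 143)
6^8 ≡ 81 (mod 143)
6^10 ≡ 56 (mod 143)
6^12 ≡ 14 (mod 143)
6^15 ≡ 21 (mod 143)
6^20 ≡ 133 (mod 143)
6^24 ≡ 53 (mod 143)
6^30 ≡ 12 (mod 143)
6^40 ≡ 100 (mod 143)
6^60 ≡ 1 (mod 143) ✓
The smallest such exponent is 60, so the order of 6 is 60.

60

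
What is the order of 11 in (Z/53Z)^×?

26

The order of 11 must divide φ(53) = 53 − 1 = 52 = 2^2 · 13.
Divisors of 52: 1, 2, 4, 13, 26, 52.
Check 11^d mod 53 for each divisor in increasing order:
11^1 ≡ 11
11^2 ≡ 15
11^4 ≡ 13
11^13 ≡ 52
11^26 ≡ 1
So ord_53(11) = 26.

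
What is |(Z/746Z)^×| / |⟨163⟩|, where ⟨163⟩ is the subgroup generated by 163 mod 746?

ord(163) | φ(746) = φ(2)·φ(373) = 1·372 = 372 = 2^2 · 3 · 31.
Divisors of 372: 1, 2, 3, 4, 6, 12, 31, 62, 93, 124, 186, 372.
Compute 163^d (mod 746) for the divisors d until we hit 1:
163^1 ≡ 163 (mod 746)
163^2 ≡ 459 (mod 746)
163^3 ≡ 217 (mod 746)
163^4 ≡ 309 (mod 746)
163^6 ≡ 91 (mod 746)
163^12 ≡ 75 (mod 746)
163^31 ≡ 1 (mod 746) ✓
Thus |⟨163⟩| = ord(163) = 31.
Index = |(Z/746Z)^×| / |⟨163⟩| = 372 / 31 = 12.

12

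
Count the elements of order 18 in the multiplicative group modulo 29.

0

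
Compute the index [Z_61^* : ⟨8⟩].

3

ord(8) | φ(61) = 61 − 1 = 60 = 2^2 · 3 · 5.
Divisors of 60: 1, 2, 3, 4, 5, 6, 10, 12, 15, 20, 30, 60.
Check 8^d mod 61 for each divisor in increasing order:
8^1 ≡ 8 (mod 61)
8^2 ≡ 3 (mod 61)
8^3 ≡ 24 (mod 61)
8^4 ≡ 9 (mod 61)
8^5 ≡ 11 (mod 61)
8^6 ≡ 27 (mod 61)
8^10 ≡ 60 (mod 61)
8^12 ≡ 58 (mod 61)
8^15 ≡ 50 (mod 61)
8^20 ≡ 1 (mod 61) ✓
The order of 8 is 20, so the subgroup it generates has 20 elements.
[(Z/61Z)^× : ⟨8⟩] = 60/20 = 3.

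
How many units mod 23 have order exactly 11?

10

φ(23) = 23 − 1 = 22 = 2 · 11.
In a cyclic group of order 22, there are φ(d) elements of order d for each divisor d of 22, and zero for non-divisors.
11 | 22, and φ(11) = 11 − 1 = 10.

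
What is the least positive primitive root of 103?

φ(103) = 103 − 1 = 102 = 2 · 3 · 17.
g is a primitive root iff g^(102/q) ≢ 1 (mod 103) for each prime q ∈ {2, 3, 17}.
g = 2: 2^51 ≡ 1 — hits 1, so not a primitive root.
g = 3: 3^51 ≡ 102; 3^34 ≡ 1 — hits 1, so not a primitive root.
g = 4: 4^51 ≡ 1 — hits 1, so not a primitive root.
g = 5: 5^51 ≡ 102; 5^34 ≡ 56; 5^6 ≡ 72 — none is 1, so 5 is a primitive root.
Hence the least primitive root of 103 is 5.

5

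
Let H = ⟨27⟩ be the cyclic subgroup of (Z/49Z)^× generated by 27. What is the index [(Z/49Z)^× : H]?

3

By Lagrange's theorem, ord_49(27) divides φ(49) = φ(7^2) = 7·(7−1) = 42 = 2 · 3 · 7.
Divisors of 42: 1, 2, 3, 6, 7, 14, 21, 42.
Check 27^d mod 49 for each divisor in increasing order:
27^1 ≡ 27
27^2 ≡ 43
27^3 ≡ 34
27^6 ≡ 29
27^7 ≡ 48
27^14 ≡ 1
Thus |⟨27⟩| = ord(27) = 14.
The index is φ(49) / ord(27) = 42 / 14 = 3.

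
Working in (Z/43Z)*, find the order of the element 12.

The order of 12 must divide φ(43) = 43 − 1 = 42 = 2 · 3 · 7.
Divisors of 42: 1, 2, 3, 6, 7, 14, 21, 42.
Compute 12^d (mod 43) for the divisors d until we hit 1:
12^1 ≡ 12 (mod 43)
12^2 ≡ 15 (mod 43)
12^3 ≡ 8 (mod 43)
12^6 ≡ 21 (mod 43)
12^7 ≡ 37 (mod 43)
12^14 ≡ 36 (mod 43)
12^21 ≡ 42 (mod 43)
12^42 ≡ 1 (mod 43) ✓
Therefore the multiplicative order of 12 modulo 43 is 42.

42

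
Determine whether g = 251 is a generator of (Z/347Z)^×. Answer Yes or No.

φ(347) = 347 − 1 = 346 = 2 · 173.
251 is a primitive root mod 347 iff 251^(φ(347)/q) ≢ 1 for every prime q | φ(347), i.e. q ∈ {2, 173}.
251^173 ≡ 1 (mod 347)  [q = 2: ≡ 1 ✗]
251^2 ≡ 194 (mod 347)  [q = 173: ≢ 1 ✓]
The check at q = 2 fails, so 251 generates a proper subgroup.

No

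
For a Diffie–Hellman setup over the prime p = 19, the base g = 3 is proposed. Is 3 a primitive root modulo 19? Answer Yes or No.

φ(19) = 19 − 1 = 18 = 2 · 3^2.
An element g generates (Z/19Z)^× iff g^(18/q) ≢ 1 (mod 19) for each prime q ∈ {2, 3}.
3^9 ≡ 18 (mod 19)  [q = 2: ≢ 1 ✓]
3^6 ≡ 7 (mod 19)  [q = 3: ≢ 1 ✓]
All checks pass, so 3 has order 18 and is a primitive root modulo 19.

Yes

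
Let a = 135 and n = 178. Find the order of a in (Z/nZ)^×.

88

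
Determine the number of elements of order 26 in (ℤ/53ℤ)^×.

12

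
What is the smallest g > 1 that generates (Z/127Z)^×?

φ(127) = 127 − 1 = 126 = 2 · 3^2 · 7.
Test candidates g = 2, 3, … against the prime factors q ∈ {2, 3, 7} of φ(127): g is a generator iff g^(126/q) ≢ 1 for every such q.
g = 2: 2^63 ≡ 1 — hits 1, so not a primitive root.
g = 3: 3^63 ≡ 126; 3^42 ≡ 107; 3^18 ≡ 4 — none is 1, so 3 is a primitive root.
Hence the least primitive root of 127 is 3.

3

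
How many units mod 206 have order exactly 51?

φ(206) = φ(2)·φ(103) = 1·102 = 102 = 2 · 3 · 17.
(Z/206Z)^× is cyclic (|G| = 102); a cyclic group of order m has exactly φ(d) elements of each order d | m, and none otherwise.
51 = 3 · 17 divides 102, and φ(51) = 32.

32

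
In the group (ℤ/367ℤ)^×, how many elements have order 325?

0

φ(367) = 367 − 1 = 366 = 2 · 3 · 61.
In a cyclic group of order 366, there are φ(d) elements of order d for each divisor d of 366, and zero for non-divisors.
Here 366 is not a multiple of 325, so there are no elements of order 325.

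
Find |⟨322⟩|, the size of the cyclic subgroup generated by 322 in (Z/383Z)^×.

The order of 322 must divide φ(383) = 383 − 1 = 382 = 2 · 191.
Divisors of 382: 1, 2, 191, 382.
Check 322^d mod 383 for each divisor in increasing order:
322^1 ≡ 322 (mod 383)
322^2 ≡ 274 (mod 383)
322^191 ≡ 1 (mod 383) ✓
Hence ord(322) = 191.

191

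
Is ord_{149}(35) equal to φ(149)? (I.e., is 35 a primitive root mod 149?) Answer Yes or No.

No

φ(149) = 149 − 1 = 148 = 2^2 · 37.
Test 35^(148/q) mod 149 for each prime factor q of 148:
35^74 ≡ 1 (mod 149)  [q = 2: ≡ 1 ✗]
35^4 ≡ 46 (mod 149)  [q = 37: ≢ 1 ✓]
Since 35^74 ≡ 1, the order of 35 divides 74 < 148, so 35 is not a primitive root.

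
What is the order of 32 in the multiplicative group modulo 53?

52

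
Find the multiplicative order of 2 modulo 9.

6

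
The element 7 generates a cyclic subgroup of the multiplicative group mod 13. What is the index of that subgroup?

1

The order of 7 must divide φ(13) = 13 − 1 = 12 = 2^2 · 3.
Divisors of 12: 1, 2, 3, 4, 6, 12.
Test each divisor d:
7^1 ≡ 7 (mod 13)
7^2 ≡ 10 (mod 13)
7^3 ≡ 5 (mod 13)
7^4 ≡ 9 (mod 13)
7^6 ≡ 12 (mod 13)
7^12 ≡ 1 (mod 13) ✓
So ord_13(7) = 12, hence |⟨7⟩| = 12.
The index is φ(13) / ord(7) = 12 / 12 = 1.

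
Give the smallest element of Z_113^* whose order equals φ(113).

3

φ(113) = 113 − 1 = 112 = 2^4 · 7.
g is a primitive root iff g^(112/q) ≢ 1 (mod 113) for each prime q ∈ {2, 7}.
g = 2: 2^56 ≡ 1 — hits 1, so not a primitive root.
g = 3: 3^56 ≡ 112; 3^16 ≡ 49 — none is 1, so 3 is a primitive root.
The smallest primitive root modulo 113 is 3.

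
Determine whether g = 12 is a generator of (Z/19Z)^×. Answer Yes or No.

No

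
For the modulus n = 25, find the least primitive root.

2

φ(25) = φ(5^2) = 5·(5−1) = 20 = 2^2 · 5.
g is a primitive root iff g^(20/q) ≢ 1 (mod 25) for each prime q ∈ {2, 5}.
g = 2: 2^10 ≡ 24; 2^4 ≡ 16 — none is 1, so 2 is a primitive root.
The smallest primitive root modulo 25 is 2.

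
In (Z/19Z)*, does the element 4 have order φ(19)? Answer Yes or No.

No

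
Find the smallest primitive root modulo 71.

φ(71) = 71 − 1 = 70 = 2 · 5 · 7.
g is a primitive root iff g^(70/q) ≢ 1 (mod 71) for each prime q ∈ {2, 5, 7}.
g = 2: 2^35 ≡ 1 — hits 1, so not a primitive root.
g = 3: 3^35 ≡ 1 — hits 1, so not a primitive root.
g = 4: 4^35 ≡ 1 — hits 1, so not a primitive root.
g = 5: 5^35 ≡ 1 — hits 1, so not a primitive root.
g = 6: 6^35 ≡ 1 — hits 1, so not a primitive root.
g = 7: 7^35 ≡ 70; 7^14 ≡ 54; 7^10 ≡ 45 — none is 1, so 7 is a primitive root.
So 7 is the smallest generator of (Z/71Z)^×.

7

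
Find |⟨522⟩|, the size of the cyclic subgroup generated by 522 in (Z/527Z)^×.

48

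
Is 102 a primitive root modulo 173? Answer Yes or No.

φ(173) = 173 − 1 = 172 = 2^2 · 43.
An element g generates (Z/173Z)^× iff g^(172/q) ≢ 1 (mod 173) for each prime q ∈ {2, 43}.
102^86 ≡ 172 (mod 173)  [q = 2: ≢ 1 ✓]
102^4 ≡ 57 (mod 173)  [q = 43: ≢ 1 ✓]
Every test exponent gives a nontrivial residue, hence 102 generates the full group.

Yes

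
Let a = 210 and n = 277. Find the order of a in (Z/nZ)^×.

138

ord(210) | φ(277) = 277 − 1 = 276 = 2^2 · 3 · 23.
Divisors of 276: 1, 2, 3, 4, 6, 12, 23, 46, 69, 92, 138, 276.
Compute 210^d (mod 277) for the divisors d until we hit 1:
210^1 ≡ 210 (mod 277)
210^2 ≡ 57 (mod 277)
210^3 ≡ 59 (mod 277)
210^4 ≡ 202 (mod 277)
210^6 ≡ 157 (mod 277)
210^12 ≡ 273 (mod 277)
210^23 ≡ 161 (mod 277)
210^46 ≡ 160 (mod 277)
210^69 ≡ 276 (mod 277)
210^92 ≡ 116 (mod 277)
210^138 ≡ 1 (mod 277) ✓
The smallest such exponent is 138, so the order of 210 is 138.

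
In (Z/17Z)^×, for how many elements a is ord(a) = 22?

0

φ(17) = 17 − 1 = 16 = 2^4.
Since (Z/17Z)^× is cyclic of order 16, the number of elements of order d is φ(d) when d | 16 and 0 otherwise.
Since 22 ∤ 16, the count is 0.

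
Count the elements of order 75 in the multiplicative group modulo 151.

φ(151) = 151 − 1 = 150 = 2 · 3 · 5^2.
(Z/151Z)^× is cyclic (|G| = 150); a cyclic group of order m has exactly φ(d) elements of each order d | m, and none otherwise.
75 = 3 · 5^2 divides 150, and φ(75) = 40.

40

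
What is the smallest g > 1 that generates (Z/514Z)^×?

3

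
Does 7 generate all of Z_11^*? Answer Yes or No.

Yes

φ(11) = 11 − 1 = 10 = 2 · 5.
Test 7^(10/q) mod 11 for each prime factor q of 10:
7^5 ≡ 10 (mod 11)  [q = 2: ≢ 1 ✓]
7^2 ≡ 5 (mod 11)  [q = 5: ≢ 1 ✓]
Every test exponent gives a nontrivial residue, hence 7 generates the full group.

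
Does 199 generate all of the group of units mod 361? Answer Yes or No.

No

φ(361) = φ(19^2) = 19·(19−1) = 342 = 2 · 3^2 · 19.
Test 199^(342/q) mod 361 for each prime factor q of 342:
199^171 ≡ 1 (mod 361)  [q = 2: ≡ 1 ✗]
199^114 ≡ 68 (mod 361)  [q = 3: ≢ 1 ✓]
199^18 ≡ 343 (mod 361)  [q = 19: ≢ 1 ✓]
The check at q = 2 fails, so 199 generates a proper subgroup.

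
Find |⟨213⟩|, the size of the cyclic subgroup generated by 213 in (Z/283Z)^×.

282

Since 213 ∈ (Z/283Z)^×, its order divides φ(283) = 283 − 1 = 282 = 2 · 3 · 47.
Divisors of 282: 1, 2, 3, 6, 47, 94, 141, 282.
Check 213^d mod 283 for each divisor in increasing order:
213^1 ≡ 213
213^2 ≡ 89
213^3 ≡ 279
213^6 ≡ 16
213^47 ≡ 239
213^94 ≡ 238
213^141 ≡ 282
213^282 ≡ 1
Therefore the multiplicative order of 213 modulo 283 is 282.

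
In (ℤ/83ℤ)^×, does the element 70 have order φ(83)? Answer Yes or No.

No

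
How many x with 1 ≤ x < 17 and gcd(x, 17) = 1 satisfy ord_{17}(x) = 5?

φ(17) = 17 − 1 = 16 = 2^4.
In a cyclic group of order 16, there are φ(d) elements of order d for each divisor d of 16, and zero for non-divisors.
Since 5 ∤ 16, the count is 0.

0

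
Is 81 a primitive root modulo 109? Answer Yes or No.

No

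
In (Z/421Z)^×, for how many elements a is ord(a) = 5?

φ(421) = 421 − 1 = 420 = 2^2 · 3 · 5 · 7.
Since (Z/421Z)^× is cyclic of order 420, the number of elements of order d is φ(d) when d | 420 and 0 otherwise.
5 | 420, and φ(5) = 5 − 1 = 4.

4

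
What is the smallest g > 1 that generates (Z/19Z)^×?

2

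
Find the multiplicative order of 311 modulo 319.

The order of 311 must divide φ(319) = φ(11·29) = (11−1)·(29−1) = 10·28 = 280 = 2^3 · 5 · 7.
Divisors of 280: 1, 2, 4, 5, 7, 8, 10, 14, 20, 28, 35, 40, 56, 70, 140, 280.
Evaluate successive powers at the divisors of 280:
311^1 ≡ 311
311^2 ≡ 64
311^4 ≡ 268
311^5 ≡ 89
311^7 ≡ 273
311^8 ≡ 49
311^10 ≡ 265
311^14 ≡ 202
311^20 ≡ 45
311^28 ≡ 291
311^35 ≡ 12
311^40 ≡ 111
311^56 ≡ 146
311^70 ≡ 144
311^140 ≡ 1
So ord_319(311) = 140.

140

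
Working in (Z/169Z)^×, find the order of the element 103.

26

By Lagrange's theorem, ord_169(103) divides φ(169) = φ(13^2) = 13·(13−1) = 156 = 2^2 · 3 · 13.
Divisors of 156: 1, 2, 3, 4, 6, 12, 13, 26, 39, 52, 78, 156.
Test each divisor d:
103^1 ≡ 103 (mod 169)
103^2 ≡ 131 (mod 169)
103^3 ≡ 142 (mod 169)
103^4 ≡ 92 (mod 169)
103^6 ≡ 53 (mod 169)
103^12 ≡ 105 (mod 169)
103^13 ≡ 168 (mod 169)
103^26 ≡ 1 (mod 169) ✓
So ord_169(103) = 26.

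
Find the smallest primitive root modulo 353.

3

φ(353) = 353 − 1 = 352 = 2^5 · 11.
g is a primitive root iff g^(352/q) ≢ 1 (mod 353) for each prime q ∈ {2, 11}.
g = 2: 2^176 ≡ 1 — hits 1, so not a primitive root.
g = 3: 3^176 ≡ 352; 3^32 ≡ 140 — none is 1, so 3 is a primitive root.
Hence the least primitive root of 353 is 3.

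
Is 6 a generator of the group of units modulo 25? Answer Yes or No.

No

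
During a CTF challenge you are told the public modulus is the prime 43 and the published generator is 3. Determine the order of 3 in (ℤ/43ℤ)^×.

42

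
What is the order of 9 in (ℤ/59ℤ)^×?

29

By Lagrange's theorem, ord_59(9) divides φ(59) = 59 − 1 = 58 = 2 · 29.
Divisors of 58: 1, 2, 29, 58.
Compute 9^d (mod 59) for the divisors d until we hit 1:
9^1 ≡ 9
9^2 ≡ 22
9^29 ≡ 1
The smallest such exponent is 29, so the order of 9 is 29.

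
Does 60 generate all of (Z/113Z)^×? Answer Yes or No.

No

φ(113) = 113 − 1 = 112 = 2^4 · 7.
It suffices to check that the order of 60 is not a proper divisor of 112: compute 60^(112/q) for q ∈ {2, 7}.
60^56 ≡ 1 (mod 113)  [q = 2: ≡ 1 ✗]
60^16 ≡ 16 (mod 113)  [q = 7: ≢ 1 ✓]
60^56 ≡ 1 shows ord(60) | 56, strictly less than φ(113); not a primitive root.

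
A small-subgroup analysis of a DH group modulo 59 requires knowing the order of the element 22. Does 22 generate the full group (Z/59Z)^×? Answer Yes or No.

No

φ(59) = 59 − 1 = 58 = 2 · 29.
An element g generates (Z/59Z)^× iff g^(58/q) ≢ 1 (mod 59) for each prime q ∈ {2, 29}.
22^29 ≡ 1 (mod 59)  [q = 2: ≡ 1 ✗]
22^2 ≡ 12 (mod 59)  [q = 29: ≢ 1 ✓]
The check at q = 2 fails, so 22 generates a proper subgroup.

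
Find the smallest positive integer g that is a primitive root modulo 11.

φ(11) = 11 − 1 = 10 = 2 · 5.
Test candidates g = 2, 3, … against the prime factors q ∈ {2, 5} of φ(11): g is a generator iff g^(10/q) ≢ 1 for every such q.
g = 2: 2^5 ≡ 10; 2^2 ≡ 4 — none is 1, so 2 is a primitive root.
So 2 is the smallest generator of (Z/11Z)^×.

2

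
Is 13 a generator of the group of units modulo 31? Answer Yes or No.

φ(31) = 31 − 1 = 30 = 2 · 3 · 5.
An element g generates (Z/31Z)^× iff g^(30/q) ≢ 1 (mod 31) for each prime q ∈ {2, 3, 5}.
13^15 ≡ 30 (mod 31)  [q = 2: ≢ 1 ✓]
13^10 ≡ 5 (mod 31)  [q = 3: ≢ 1 ✓]
13^6 ≡ 16 (mod 31)  [q = 5: ≢ 1 ✓]
Every test exponent gives a nontrivial residue, hence 13 generates the full group.

Yes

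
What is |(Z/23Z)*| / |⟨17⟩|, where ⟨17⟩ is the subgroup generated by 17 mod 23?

1

Since 17 ∈ (Z/23Z)^×, its order divides φ(23) = 23 − 1 = 22 = 2 · 11.
Divisors of 22: 1, 2, 11, 22.
Test each divisor d:
17^1 ≡ 17 (mod 23)
17^2 ≡ 13 (mod 23)
17^11 ≡ 22 (mod 23)
17^22 ≡ 1 (mod 23) ✓
Thus |⟨17⟩| = ord(17) = 22.
The index is φ(23) / ord(17) = 22 / 22 = 1.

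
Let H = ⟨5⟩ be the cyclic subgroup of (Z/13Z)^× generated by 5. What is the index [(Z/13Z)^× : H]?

ord(5) | φ(13) = 13 − 1 = 12 = 2^2 · 3.
Divisors of 12: 1, 2, 3, 4, 6, 12.
Compute 5^d (mod 13) for the divisors d until we hit 1:
5^1 ≡ 5 (mod 13)
5^2 ≡ 12 (mod 13)
5^3 ≡ 8 (mod 13)
5^4 ≡ 1 (mod 13) ✓
The order of 5 is 4, so the subgroup it generates has 4 elements.
The index is φ(13) / ord(5) = 12 / 4 = 3.

3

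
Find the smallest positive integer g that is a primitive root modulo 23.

φ(23) = 23 − 1 = 22 = 2 · 11.
Test candidates g = 2, 3, … against the prime factors q ∈ {2, 11} of φ(23): g is a generator iff g^(22/q) ≢ 1 for every such q.
g = 2: 2^11 ≡ 1 — hits 1, so not a primitive root.
g = 3: 3^11 ≡ 1 — hits 1, so not a primitive root.
g = 4: 4^11 ≡ 1 — hits 1, so not a primitive root.
g = 5: 5^11 ≡ 22; 5^2 ≡ 2 — none is 1, so 5 is a primitive root.
So 5 is the smallest generator of (Z/23Z)^×.

5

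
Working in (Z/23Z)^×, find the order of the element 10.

22

Since 10 ∈ (Z/23Z)^×, its order divides φ(23) = 23 − 1 = 22 = 2 · 11.
Divisors of 22: 1, 2, 11, 22.
Compute 10^d (mod 23) for the divisors d until we hit 1:
10^1 ≡ 10 (mod 23)
10^2 ≡ 8 (mod 23)
10^11 ≡ 22 (mod 23)
10^22 ≡ 1 (mod 23) ✓
Therefore the multiplicative order of 10 modulo 23 is 22.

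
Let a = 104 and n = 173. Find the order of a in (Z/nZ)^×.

By Lagrange's theorem, ord_173(104) divides φ(173) = 173 − 1 = 172 = 2^2 · 43.
Divisors of 172: 1, 2, 4, 43, 86, 172.
Check 104^d mod 173 for each divisor in increasing order:
104^1 ≡ 104 (mod 173)
104^2 ≡ 90 (mod 173)
104^4 ≡ 142 (mod 173)
104^43 ≡ 80 (mod 173)
104^86 ≡ 172 (mod 173)
104^172 ≡ 1 (mod 173) ✓
So ord_173(104) = 172.

172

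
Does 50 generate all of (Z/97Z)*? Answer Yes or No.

φ(97) = 97 − 1 = 96 = 2^5 · 3.
An element g generates (Z/97Z)^× iff g^(96/q) ≢ 1 (mod 97) for each prime q ∈ {2, 3}.
50^48 ≡ 1 (mod 97)  [q = 2: ≡ 1 ✗]
50^32 ≡ 1 (mod 97)  [q = 3: ≡ 1 ✗]
Since 50^48 ≡ 1, the order of 50 divides 48 < 96, so 50 is not a primitive root.

No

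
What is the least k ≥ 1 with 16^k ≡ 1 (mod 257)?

4

The order of 16 must divide φ(257) = 257 − 1 = 256 = 2^8.
Divisors of 256: 1, 2, 4, 8, 16, 32, 64, 128, 256.
Compute 16^d (mod 257) for the divisors d until we hit 1:
16^1 ≡ 16 (mod 257)
16^2 ≡ 256 (mod 257)
16^4 ≡ 1 (mod 257) ✓
Therefore the multiplicative order of 16 modulo 257 is 4.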